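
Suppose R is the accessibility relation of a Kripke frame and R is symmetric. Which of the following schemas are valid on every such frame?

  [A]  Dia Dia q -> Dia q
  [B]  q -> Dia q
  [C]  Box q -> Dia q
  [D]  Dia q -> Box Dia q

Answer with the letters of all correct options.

none

(A) the dual of axiom 4: valid iff R is transitive. Such an R need not be transitive — not valid.
(B) q -> Dia q is the dual of axiom T; it is valid on a frame exactly when R is reflexive. Such an R need not be reflexive, so not valid.
(C) Box q -> Dia q is axiom D, which corresponds to seriality. Such an R need not be serial — not valid.
(D) Dia q -> Box Dia q (axiom 5) characterises the euclidean frames. Such an R need not be euclidean — not valid.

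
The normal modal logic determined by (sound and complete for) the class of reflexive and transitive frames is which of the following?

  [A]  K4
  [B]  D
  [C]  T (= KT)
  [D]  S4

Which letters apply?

(A) K4 is determined by the class of transitive frames.
(B) D is determined by the class of serial frames.
(C) T (= KT) is determined by the class of reflexive frames.
(D) S4 is determined by exactly this class.

D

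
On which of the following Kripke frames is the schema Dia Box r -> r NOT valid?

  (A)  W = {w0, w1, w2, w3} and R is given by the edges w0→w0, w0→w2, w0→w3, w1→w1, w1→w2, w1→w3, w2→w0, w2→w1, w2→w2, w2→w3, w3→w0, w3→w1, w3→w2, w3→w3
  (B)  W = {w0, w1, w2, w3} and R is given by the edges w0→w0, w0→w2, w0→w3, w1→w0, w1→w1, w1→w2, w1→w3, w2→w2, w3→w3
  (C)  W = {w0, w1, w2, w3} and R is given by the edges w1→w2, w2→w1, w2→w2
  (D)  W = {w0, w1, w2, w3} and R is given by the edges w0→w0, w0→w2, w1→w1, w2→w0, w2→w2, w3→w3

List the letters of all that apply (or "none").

The schema Dia Box r -> r is the dual of axiom B; it is valid on a frame iff R is symmetric.
(A) R is symmetric (every R-edge is matched by its reverse), so the schema is valid here.
(B) R is not symmetric (w0 R w2 but not w2 R w0), so the schema fails here.
(C) R is symmetric (every R-edge is matched by its reverse), so the schema is valid here.
(D) R is symmetric (every R-edge is matched by its reverse), so the schema is valid here.

B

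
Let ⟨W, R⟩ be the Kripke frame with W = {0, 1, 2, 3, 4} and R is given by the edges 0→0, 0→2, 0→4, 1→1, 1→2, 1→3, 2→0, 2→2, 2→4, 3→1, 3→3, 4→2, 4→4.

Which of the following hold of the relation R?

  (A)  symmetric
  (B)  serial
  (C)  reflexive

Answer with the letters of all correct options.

(A) not symmetric: 0 R 4 but not 4 R 0.
(B) serial: every world has an R-successor.
(C) reflexive: each world relates to itself.

B, C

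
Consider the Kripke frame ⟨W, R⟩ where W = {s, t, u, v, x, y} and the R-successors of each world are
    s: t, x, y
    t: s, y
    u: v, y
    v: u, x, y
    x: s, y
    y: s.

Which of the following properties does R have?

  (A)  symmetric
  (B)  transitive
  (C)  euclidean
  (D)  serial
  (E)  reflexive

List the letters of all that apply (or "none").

(A) not symmetric: t R y but not y R t.
(B) not transitive: s R t and t R s but not s R s.
(C) not euclidean: s R t and s R x but not t R x.
(D) serial: every world has an R-successor.
(E) not reflexive: not s R s.

D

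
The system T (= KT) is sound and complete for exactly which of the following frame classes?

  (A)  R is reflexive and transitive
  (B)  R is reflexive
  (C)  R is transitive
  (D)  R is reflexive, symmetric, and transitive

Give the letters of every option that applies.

(A) this class determines S4, not T (= KT).
(B) T (= KT) is sound and complete for exactly this class.
(C) this class determines K4, not T (= KT).
(D) this class determines S5, not T (= KT).

B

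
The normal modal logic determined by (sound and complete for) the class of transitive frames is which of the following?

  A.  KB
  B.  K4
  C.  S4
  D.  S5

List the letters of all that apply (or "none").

B

(A) KB is determined by the class of symmetric frames.
(B) K4 is determined by exactly this class.
(C) S4 is determined by the class of reflexive and transitive frames.
(D) S5 is determined by the class of reflexive, symmetric, and transitive frames.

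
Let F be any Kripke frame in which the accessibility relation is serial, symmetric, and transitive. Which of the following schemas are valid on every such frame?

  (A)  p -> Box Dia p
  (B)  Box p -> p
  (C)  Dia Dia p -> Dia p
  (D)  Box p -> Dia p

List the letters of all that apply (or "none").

A serial symmetric transitive relation is reflexive (take any v with uRv; symmetry gives vRu and transitivity gives uRu), hence an equivalence relation.
(A) axiom B: valid iff R is symmetric. Every such R is symmetric — valid.
(B) Box p -> p (axiom T) characterises the reflexive frames. Every such R is reflexive — valid.
(C) Dia Dia p -> Dia p is the dual of axiom 4; it is valid on a frame exactly when R is transitive. Every such R is transitive, so valid.
(D) Box p -> Dia p is axiom D, which corresponds to seriality. Every such R is serial — valid.

A, B, C, D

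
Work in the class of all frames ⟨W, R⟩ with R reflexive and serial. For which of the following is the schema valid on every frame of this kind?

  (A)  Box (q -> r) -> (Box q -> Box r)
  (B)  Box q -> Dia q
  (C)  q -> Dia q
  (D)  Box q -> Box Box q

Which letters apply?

(A) Box (q -> r) -> (Box q -> Box r) is the K axiom; it holds on all frames — valid.
(B) Box q -> Dia q (axiom D) characterises the serial frames. Every such R is serial — valid.
(C) the dual of axiom T: valid iff R is reflexive. Every such R is reflexive — valid.
(D) Box q -> Box Box q is axiom 4, which corresponds to transitivity. Such an R need not be transitive — not valid.

A, B, C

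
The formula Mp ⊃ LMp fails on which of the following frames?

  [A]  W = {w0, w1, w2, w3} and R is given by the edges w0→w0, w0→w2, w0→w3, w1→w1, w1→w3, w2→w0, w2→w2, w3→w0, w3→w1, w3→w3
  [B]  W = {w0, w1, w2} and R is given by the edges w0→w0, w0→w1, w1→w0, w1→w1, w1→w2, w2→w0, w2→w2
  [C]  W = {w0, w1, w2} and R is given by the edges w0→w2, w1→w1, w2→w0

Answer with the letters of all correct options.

A, B, C

The schema Mp ⊃ LMp is axiom 5; it is valid on a frame iff R is euclidean.
(A) R is not euclidean (w0 R w2 and w0 R w3 but not w2 R w3), so the schema fails here.
(B) R is not euclidean (w1 R w0 and w1 R w2 but not w0 R w2), so the schema fails here.
(C) R is not euclidean (w0 R w2 and w0 R w2 but not w2 R w2), so the schema fails here.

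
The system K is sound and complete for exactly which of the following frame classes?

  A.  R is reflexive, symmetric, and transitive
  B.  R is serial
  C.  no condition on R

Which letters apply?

(A) this class determines S5, not K.
(B) this class determines D, not K.
(C) K is sound and complete for exactly this class.

C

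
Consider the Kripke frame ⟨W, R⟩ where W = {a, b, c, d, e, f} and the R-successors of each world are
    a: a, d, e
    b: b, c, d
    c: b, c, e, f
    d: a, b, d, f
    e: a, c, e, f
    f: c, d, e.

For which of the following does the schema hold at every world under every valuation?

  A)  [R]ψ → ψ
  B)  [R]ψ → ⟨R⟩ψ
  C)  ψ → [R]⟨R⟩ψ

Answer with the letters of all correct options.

R is not reflexive: not f R f.
R is symmetric: every R-edge is matched by its reverse.
R is serial: every world has an R-successor.
(A) [R]ψ → ψ (axiom T) characterises the reflexive frames. R is not reflexive — not valid.
(B) [R]ψ → ⟨R⟩ψ (axiom D) characterises the serial frames. R is serial — valid.
(C) axiom B: valid iff R is symmetric. R is symmetric — valid.

B, C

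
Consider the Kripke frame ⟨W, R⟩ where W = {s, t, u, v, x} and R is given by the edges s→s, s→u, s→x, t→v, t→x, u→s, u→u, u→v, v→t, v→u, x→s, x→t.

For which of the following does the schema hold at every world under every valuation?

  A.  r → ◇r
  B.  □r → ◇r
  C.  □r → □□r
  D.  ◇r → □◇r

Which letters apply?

R is not reflexive: not t R t.
R is not transitive: s R u and u R v but not s R v.
R is not euclidean: s R u and s R x but not u R x.
R is serial: every world has an R-successor.
(A) r → ◇r is the dual of axiom T, which corresponds to reflexivity. R is not reflexive — not valid.
(B) □r → ◇r is axiom D, which corresponds to seriality. R is serial — valid.
(C) axiom 4: valid iff R is transitive. R is not transitive — not valid.
(D) ◇r → □◇r is axiom 5, which corresponds to the euclidean property. R is not euclidean — not valid.

B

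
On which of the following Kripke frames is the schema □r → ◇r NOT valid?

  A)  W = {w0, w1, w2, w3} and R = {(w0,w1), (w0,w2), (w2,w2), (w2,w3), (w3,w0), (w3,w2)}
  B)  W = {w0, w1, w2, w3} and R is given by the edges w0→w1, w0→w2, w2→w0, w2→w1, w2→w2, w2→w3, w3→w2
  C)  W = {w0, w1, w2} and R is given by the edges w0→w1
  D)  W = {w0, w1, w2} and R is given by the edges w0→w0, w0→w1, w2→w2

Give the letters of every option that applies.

The schema □r → ◇r is axiom D; it is valid on a frame iff R is serial.
(A) R is not serial (w1 has no R-successor), so the schema fails here.
(B) R is not serial (w1 has no R-successor), so the schema fails here.
(C) R is not serial (w1 has no R-successor), so the schema fails here.
(D) R is not serial (w1 has no R-successor), so the schema fails here.

A, B, C, D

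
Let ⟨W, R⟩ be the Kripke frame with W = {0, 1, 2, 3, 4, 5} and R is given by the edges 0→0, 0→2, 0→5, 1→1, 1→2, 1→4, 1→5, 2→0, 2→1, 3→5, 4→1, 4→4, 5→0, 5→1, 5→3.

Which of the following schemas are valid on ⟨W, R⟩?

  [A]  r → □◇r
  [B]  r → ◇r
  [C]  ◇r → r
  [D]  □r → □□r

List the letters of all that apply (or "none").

A

R is not reflexive: not 2 R 2.
R is symmetric: every R-edge is matched by its reverse.
R is not transitive: 0 R 2 and 2 R 1 but not 0 R 1.
R is not a subset of the identity: 0 R 2 with 0 ≠ 2.
(A) r → □◇r is axiom B, which corresponds to symmetry. R is symmetric — valid.
(B) r → ◇r (the dual of axiom T) characterises the reflexive frames. R is not reflexive — not valid.
(C) ◇r → r (the converse of T) corresponds to R being a subset of the identity. Here R ⊄ identity, so not valid.
(D) axiom 4: valid iff R is transitive. R is not transitive — not valid.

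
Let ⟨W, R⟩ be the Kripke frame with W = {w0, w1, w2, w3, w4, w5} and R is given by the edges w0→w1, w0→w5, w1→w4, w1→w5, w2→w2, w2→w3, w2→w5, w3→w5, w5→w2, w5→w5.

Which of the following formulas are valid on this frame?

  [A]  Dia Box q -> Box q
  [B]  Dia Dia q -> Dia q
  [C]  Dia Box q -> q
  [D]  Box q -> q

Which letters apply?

none

R is not reflexive: not w0 R w0.
R is not symmetric: w0 R w1 but not w1 R w0.
R is not transitive: w0 R w1 and w1 R w4 but not w0 R w4.
R is not euclidean: w0 R w5 and w0 R w1 but not w5 R w1.
(A) Dia Box q -> Box q is the dual of axiom 5; it is valid on a frame exactly when R is euclidean. R is not euclidean, so not valid.
(B) Dia Dia q -> Dia q is the dual of axiom 4; it is valid on a frame exactly when R is transitive. R is not transitive, so not valid.
(C) Dia Box q -> q is the dual of axiom B, which corresponds to symmetry. R is not symmetric — not valid.
(D) Box q -> q is axiom T; it is valid on a frame exactly when R is reflexive. R is not reflexive, so not valid.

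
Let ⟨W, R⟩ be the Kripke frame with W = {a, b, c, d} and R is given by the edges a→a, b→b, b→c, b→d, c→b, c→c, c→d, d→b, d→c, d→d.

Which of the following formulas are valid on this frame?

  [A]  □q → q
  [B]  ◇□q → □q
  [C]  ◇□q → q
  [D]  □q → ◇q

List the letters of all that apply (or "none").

A, B, C, D

R is reflexive: each world relates to itself.
R is symmetric: every R-edge is matched by its reverse.
R is euclidean: any two R-successors of the same world are R-related.
R is serial: every world has an R-successor.
(A) axiom T: valid iff R is reflexive. R is reflexive — valid.
(B) the dual of axiom 5: valid iff R is euclidean. R is euclidean — valid.
(C) ◇□q → q is the dual of axiom B; it is valid on a frame exactly when R is symmetric. R is symmetric, so valid.
(D) □q → ◇q (axiom D) characterises the serial frames. R is serial — valid.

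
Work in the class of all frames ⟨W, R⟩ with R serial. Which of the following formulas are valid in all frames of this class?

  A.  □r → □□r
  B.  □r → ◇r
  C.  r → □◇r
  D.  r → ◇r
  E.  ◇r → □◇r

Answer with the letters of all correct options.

(A) □r → □□r is axiom 4, which corresponds to transitivity. Such an R need not be transitive — not valid.
(B) □r → ◇r (axiom D) characterises the serial frames. Every such R is serial — valid.
(C) r → □◇r (axiom B) characterises the symmetric frames. Such an R need not be symmetric — not valid.
(D) r → ◇r is the dual of axiom T; it is valid on a frame exactly when R is reflexive. Such an R need not be reflexive, so not valid.
(E) ◇r → □◇r (axiom 5) characterises the euclidean frames. Such an R need not be euclidean — not valid.

B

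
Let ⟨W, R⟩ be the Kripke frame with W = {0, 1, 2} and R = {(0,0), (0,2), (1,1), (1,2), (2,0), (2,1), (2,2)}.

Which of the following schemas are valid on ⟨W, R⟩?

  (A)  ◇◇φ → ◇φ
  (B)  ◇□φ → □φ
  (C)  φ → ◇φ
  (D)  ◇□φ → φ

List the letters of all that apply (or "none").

C, D

R is reflexive: each world relates to itself.
R is symmetric: every R-edge is matched by its reverse.
R is not transitive: 0 R 2 and 2 R 1 but not 0 R 1.
R is not euclidean: 2 R 0 and 2 R 1 but not 0 R 1.
(A) the dual of axiom 4: valid iff R is transitive. R is not transitive — not valid.
(B) ◇□φ → □φ is the dual of axiom 5, which corresponds to the euclidean property. R is not euclidean — not valid.
(C) φ → ◇φ (the dual of axiom T) characterises the reflexive frames. R is reflexive — valid.
(D) the dual of axiom B: valid iff R is symmetric. R is symmetric — valid.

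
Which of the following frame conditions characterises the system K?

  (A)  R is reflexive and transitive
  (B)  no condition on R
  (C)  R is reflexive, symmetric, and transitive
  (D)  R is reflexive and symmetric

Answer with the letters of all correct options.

B

(A) this class determines S4, not K.
(B) K is sound and complete for exactly this class.
(C) this class determines S5, not K.
(D) this class determines B (= KTB), not K.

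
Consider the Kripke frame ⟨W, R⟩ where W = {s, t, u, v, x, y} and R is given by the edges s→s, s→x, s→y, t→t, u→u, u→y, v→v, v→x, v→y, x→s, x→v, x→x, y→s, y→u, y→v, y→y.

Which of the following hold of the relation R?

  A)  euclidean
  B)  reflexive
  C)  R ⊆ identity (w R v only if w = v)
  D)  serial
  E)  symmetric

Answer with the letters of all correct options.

(A) not euclidean: s R x and s R y but not x R y.
(B) reflexive: each world relates to itself.
(C) not ⊆ identity: s R x with s ≠ x.
(D) serial: every world has an R-successor.
(E) symmetric: every R-edge is matched by its reverse.

B, D, E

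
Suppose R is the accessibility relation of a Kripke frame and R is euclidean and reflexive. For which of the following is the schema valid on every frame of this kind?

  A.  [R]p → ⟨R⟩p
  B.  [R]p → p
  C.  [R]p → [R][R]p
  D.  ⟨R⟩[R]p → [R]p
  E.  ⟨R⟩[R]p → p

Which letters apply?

A reflexive euclidean relation is also symmetric (from wRw and wRv the euclidean condition gives vRw) and hence transitive; it is an equivalence relation.
(A) [R]p → ⟨R⟩p is axiom D, which corresponds to seriality. Every such R is serial — valid.
(B) [R]p → p (axiom T) characterises the reflexive frames. Every such R is reflexive — valid.
(C) [R]p → [R][R]p (axiom 4) characterises the transitive frames. Every such R is transitive — valid.
(D) the dual of axiom 5: valid iff R is euclidean. Every such R is euclidean — valid.
(E) ⟨R⟩[R]p → p is the dual of axiom B; it is valid on a frame exactly when R is symmetric. Every such R is symmetric, so valid.

A, B, C, D, E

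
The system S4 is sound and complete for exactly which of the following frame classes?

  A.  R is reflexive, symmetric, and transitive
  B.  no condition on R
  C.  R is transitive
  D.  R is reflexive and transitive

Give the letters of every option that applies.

D

(A) this class determines S5, not S4.
(B) this class determines K, not S4.
(C) this class determines K4, not S4.
(D) S4 is sound and complete for exactly this class.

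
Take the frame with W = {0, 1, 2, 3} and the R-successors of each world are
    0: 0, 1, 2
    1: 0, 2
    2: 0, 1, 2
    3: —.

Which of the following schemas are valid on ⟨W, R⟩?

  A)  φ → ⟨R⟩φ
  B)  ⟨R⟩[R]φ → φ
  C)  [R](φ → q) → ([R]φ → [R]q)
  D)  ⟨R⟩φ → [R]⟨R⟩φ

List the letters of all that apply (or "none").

R is not reflexive: not 1 R 1.
R is symmetric: every R-edge is matched by its reverse.
R is not euclidean: 0 R 1 and 0 R 1 but not 1 R 1.
(A) φ → ⟨R⟩φ (the dual of axiom T) characterises the reflexive frames. R is not reflexive — not valid.
(B) ⟨R⟩[R]φ → φ is the dual of axiom B, which corresponds to symmetry. R is symmetric — valid.
(C) this is just K, valid on every normal frame.
(D) ⟨R⟩φ → [R]⟨R⟩φ is axiom 5, which corresponds to the euclidean property. R is not euclidean — not valid.

B, C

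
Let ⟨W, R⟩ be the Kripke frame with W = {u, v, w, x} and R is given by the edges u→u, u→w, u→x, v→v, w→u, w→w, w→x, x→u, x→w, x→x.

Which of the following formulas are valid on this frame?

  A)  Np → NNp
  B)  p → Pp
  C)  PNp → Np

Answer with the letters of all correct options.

A, B, C

R is reflexive: each world relates to itself.
R is transitive: R is closed under composition.
R is euclidean: any two R-successors of the same world are R-related.
(A) Np → NNp is axiom 4; it is valid on a frame exactly when R is transitive. R is transitive, so valid.
(B) the dual of axiom T: valid iff R is reflexive. R is reflexive — valid.
(C) PNp → Np (the dual of axiom 5) characterises the euclidean frames. R is euclidean — valid.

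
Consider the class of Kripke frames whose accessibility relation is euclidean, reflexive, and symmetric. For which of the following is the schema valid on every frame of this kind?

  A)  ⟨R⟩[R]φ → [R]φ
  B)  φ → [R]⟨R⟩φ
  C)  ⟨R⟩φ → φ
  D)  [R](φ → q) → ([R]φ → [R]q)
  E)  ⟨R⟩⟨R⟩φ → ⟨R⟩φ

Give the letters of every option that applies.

A relation that is euclidean, reflexive, and symmetric is also serial and transitive.
(A) ⟨R⟩[R]φ → [R]φ is the dual of axiom 5, which corresponds to the euclidean property. Every such R is euclidean — valid.
(B) φ → [R]⟨R⟩φ is axiom B; it is valid on a frame exactly when R is symmetric. Every such R is symmetric, so valid.
(C) ⟨R⟩φ → φ is valid only on frames where every R-edge is a self-loop. Such an R need not be a subset of the identity — not valid.
(D) [R](φ → q) → ([R]φ → [R]q) is axiom K, valid on every Kripke frame — valid.
(E) the dual of axiom 4: valid iff R is transitive. Every such R is transitive — valid.

A, B, D, E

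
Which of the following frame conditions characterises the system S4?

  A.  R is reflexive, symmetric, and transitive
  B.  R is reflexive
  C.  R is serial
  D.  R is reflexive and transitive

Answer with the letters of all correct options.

(A) this class determines S5, not S4.
(B) this class determines T (= KT), not S4.
(C) this class determines D, not S4.
(D) S4 is sound and complete for exactly this class.

D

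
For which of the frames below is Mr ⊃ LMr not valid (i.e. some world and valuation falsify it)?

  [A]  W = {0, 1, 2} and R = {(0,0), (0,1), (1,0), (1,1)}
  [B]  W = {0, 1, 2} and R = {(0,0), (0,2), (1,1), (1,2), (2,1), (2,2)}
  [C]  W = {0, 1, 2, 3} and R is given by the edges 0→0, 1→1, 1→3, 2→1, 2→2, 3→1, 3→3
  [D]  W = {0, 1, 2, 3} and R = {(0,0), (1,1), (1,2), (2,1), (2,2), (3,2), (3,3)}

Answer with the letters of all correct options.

The schema Mr ⊃ LMr is axiom 5; it is valid on a frame iff R is euclidean.
(A) R is euclidean (any two R-successors of the same world are R-related), so the schema is valid here.
(B) R is not euclidean (0 R 2 and 0 R 0 but not 2 R 0), so the schema fails here.
(C) R is not euclidean (2 R 1 and 2 R 2 but not 1 R 2), so the schema fails here.
(D) R is not euclidean (3 R 2 and 3 R 3 but not 2 R 3), so the schema fails here.

B, C, D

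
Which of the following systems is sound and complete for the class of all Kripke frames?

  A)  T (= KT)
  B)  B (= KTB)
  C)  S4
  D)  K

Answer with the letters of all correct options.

D

(A) T (= KT) is determined by the class of reflexive frames.
(B) B (= KTB) is determined by the class of reflexive and symmetric frames.
(C) S4 is determined by the class of reflexive and transitive frames.
(D) K is determined by exactly this class.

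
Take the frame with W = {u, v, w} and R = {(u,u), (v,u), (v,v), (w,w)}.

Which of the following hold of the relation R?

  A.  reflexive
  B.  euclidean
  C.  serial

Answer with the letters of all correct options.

(A) reflexive: each world relates to itself.
(B) not euclidean: v R u and v R v but not u R v.
(C) serial: every world has an R-successor.

A, C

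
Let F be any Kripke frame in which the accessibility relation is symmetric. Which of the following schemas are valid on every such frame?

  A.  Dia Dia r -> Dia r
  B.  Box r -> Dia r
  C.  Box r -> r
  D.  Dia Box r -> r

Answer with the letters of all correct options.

D

(A) the dual of axiom 4: valid iff R is transitive. Such an R need not be transitive — not valid.
(B) axiom D: valid iff R is serial. Such an R need not be serial — not valid.
(C) Box r -> r is axiom T, which corresponds to reflexivity. Such an R need not be reflexive — not valid.
(D) Dia Box r -> r (the dual of axiom B) characterises the symmetric frames. Every such R is symmetric — valid.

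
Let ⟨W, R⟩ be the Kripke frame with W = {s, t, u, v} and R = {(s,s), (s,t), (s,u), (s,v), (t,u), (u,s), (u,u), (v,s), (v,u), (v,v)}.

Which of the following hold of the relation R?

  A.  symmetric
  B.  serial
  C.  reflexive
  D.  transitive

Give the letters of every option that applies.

B

(A) not symmetric: s R t but not t R s.
(B) serial: every world has an R-successor.
(C) not reflexive: not t R t.
(D) not transitive: t R u and u R s but not t R s.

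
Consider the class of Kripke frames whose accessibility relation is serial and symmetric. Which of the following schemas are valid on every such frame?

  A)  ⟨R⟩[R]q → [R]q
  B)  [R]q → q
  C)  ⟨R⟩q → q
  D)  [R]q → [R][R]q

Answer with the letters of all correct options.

none

(A) ⟨R⟩[R]q → [R]q is the dual of axiom 5, which corresponds to the euclidean property. Such an R need not be euclidean — not valid.
(B) [R]q → q is axiom T, which corresponds to reflexivity. Such an R need not be reflexive — not valid.
(C) ⟨R⟩q → q is valid only on frames where every R-edge is a self-loop. Such an R need not be a subset of the identity — not valid.
(D) [R]q → [R][R]q is axiom 4, which corresponds to transitivity. Such an R need not be transitive — not valid.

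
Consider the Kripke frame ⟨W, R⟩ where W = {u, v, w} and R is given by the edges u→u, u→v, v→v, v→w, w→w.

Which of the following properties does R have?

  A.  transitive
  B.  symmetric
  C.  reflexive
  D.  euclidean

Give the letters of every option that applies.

(A) not transitive: u R v and v R w but not u R w.
(B) not symmetric: u R v but not v R u.
(C) reflexive: each world relates to itself.
(D) not euclidean: u R v and u R u but not v R u.

C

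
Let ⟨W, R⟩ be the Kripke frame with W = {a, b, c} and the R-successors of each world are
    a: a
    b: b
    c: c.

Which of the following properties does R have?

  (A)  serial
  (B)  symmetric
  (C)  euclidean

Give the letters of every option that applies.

(A) serial: every world has an R-successor.
(B) symmetric: every R-edge is matched by its reverse.
(C) euclidean: any two R-successors of the same world are R-related.

A, B, C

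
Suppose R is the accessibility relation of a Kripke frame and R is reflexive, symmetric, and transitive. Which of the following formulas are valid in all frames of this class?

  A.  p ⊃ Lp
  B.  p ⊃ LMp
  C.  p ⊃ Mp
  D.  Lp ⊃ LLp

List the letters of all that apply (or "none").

A relation that is reflexive, symmetric, and transitive is also euclidean and serial.
(A) p ⊃ Lp is valid only on frames where every R-edge is a self-loop. Such an R need not be a subset of the identity — not valid.
(B) p ⊃ LMp (axiom B) characterises the symmetric frames. Every such R is symmetric — valid.
(C) p ⊃ Mp (the dual of axiom T) characterises the reflexive frames. Every such R is reflexive — valid.
(D) Lp ⊃ LLp is axiom 4, which corresponds to transitivity. Every such R is transitive — valid.

B, C, D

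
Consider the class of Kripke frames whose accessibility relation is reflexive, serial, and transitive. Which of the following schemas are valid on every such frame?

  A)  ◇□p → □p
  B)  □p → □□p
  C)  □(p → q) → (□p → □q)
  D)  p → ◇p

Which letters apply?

B, C, D

(A) the dual of axiom 5: valid iff R is euclidean. Such an R need not be euclidean — not valid.
(B) axiom 4: valid iff R is transitive. Every such R is transitive — valid.
(C) □(p → q) → (□p → □q) is axiom K, valid on every Kripke frame — valid.
(D) p → ◇p is the dual of axiom T; it is valid on a frame exactly when R is reflexive. Every such R is reflexive, so valid.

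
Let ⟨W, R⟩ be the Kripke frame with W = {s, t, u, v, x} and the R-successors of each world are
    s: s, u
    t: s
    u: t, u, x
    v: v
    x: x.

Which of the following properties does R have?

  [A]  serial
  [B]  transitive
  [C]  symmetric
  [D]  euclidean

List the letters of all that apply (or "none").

A

(A) serial: every world has an R-successor.
(B) not transitive: s R u and u R t but not s R t.
(C) not symmetric: s R u but not u R s.
(D) not euclidean: s R u and s R s but not u R s.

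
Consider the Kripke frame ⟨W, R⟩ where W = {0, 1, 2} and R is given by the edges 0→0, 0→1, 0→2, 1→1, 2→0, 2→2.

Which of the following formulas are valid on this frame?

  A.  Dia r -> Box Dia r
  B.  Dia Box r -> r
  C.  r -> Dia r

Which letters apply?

C

R is reflexive: each world relates to itself.
R is not symmetric: 0 R 1 but not 1 R 0.
R is not euclidean: 0 R 1 and 0 R 0 but not 1 R 0.
(A) Dia r -> Box Dia r (axiom 5) characterises the euclidean frames. R is not euclidean — not valid.
(B) the dual of axiom B: valid iff R is symmetric. R is not symmetric — not valid.
(C) the dual of axiom T: valid iff R is reflexive. R is reflexive — valid.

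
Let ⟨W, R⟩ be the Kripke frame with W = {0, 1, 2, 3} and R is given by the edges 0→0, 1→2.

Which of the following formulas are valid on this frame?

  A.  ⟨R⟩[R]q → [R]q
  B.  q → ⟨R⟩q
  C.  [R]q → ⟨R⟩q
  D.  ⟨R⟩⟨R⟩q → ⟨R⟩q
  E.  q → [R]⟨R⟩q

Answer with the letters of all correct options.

D

R is not reflexive: not 1 R 1.
R is not symmetric: 1 R 2 but not 2 R 1.
R is transitive: R is closed under composition.
R is not euclidean: 1 R 2 and 1 R 2 but not 2 R 2.
R is not serial: 2 has no R-successor.
(A) ⟨R⟩[R]q → [R]q (the dual of axiom 5) characterises the euclidean frames. R is not euclidean — not valid.
(B) the dual of axiom T: valid iff R is reflexive. R is not reflexive — not valid.
(C) [R]q → ⟨R⟩q (axiom D) characterises the serial frames. R is not serial — not valid.
(D) ⟨R⟩⟨R⟩q → ⟨R⟩q is the dual of axiom 4; it is valid on a frame exactly when R is transitive. R is transitive, so valid.
(E) axiom B: valid iff R is symmetric. R is not symmetric — not valid.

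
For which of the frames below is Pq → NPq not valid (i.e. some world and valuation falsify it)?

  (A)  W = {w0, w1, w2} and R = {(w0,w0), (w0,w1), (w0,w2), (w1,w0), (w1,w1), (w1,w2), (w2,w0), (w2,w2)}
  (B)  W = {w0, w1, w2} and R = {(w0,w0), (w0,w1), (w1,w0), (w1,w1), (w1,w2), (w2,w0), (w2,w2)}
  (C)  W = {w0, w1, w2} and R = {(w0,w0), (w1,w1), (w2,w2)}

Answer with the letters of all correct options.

The schema Pq → NPq is axiom 5; it is valid on a frame iff R is euclidean.
(A) R is not euclidean (w0 R w2 and w0 R w1 but not w2 R w1), so the schema fails here.
(B) R is not euclidean (w1 R w0 and w1 R w2 but not w0 R w2), so the schema fails here.
(C) R is euclidean (any two R-successors of the same world are R-related), so the schema is valid here.

A, B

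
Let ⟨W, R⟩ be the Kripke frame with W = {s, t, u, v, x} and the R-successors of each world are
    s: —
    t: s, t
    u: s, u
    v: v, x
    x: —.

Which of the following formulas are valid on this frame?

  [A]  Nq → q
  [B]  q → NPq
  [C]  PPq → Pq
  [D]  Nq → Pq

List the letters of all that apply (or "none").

C

R is not reflexive: not s R s.
R is not symmetric: t R s but not s R t.
R is transitive: R is closed under composition.
R is not serial: s has no R-successor.
(A) Nq → q is axiom T; it is valid on a frame exactly when R is reflexive. R is not reflexive, so not valid.
(B) axiom B: valid iff R is symmetric. R is not symmetric — not valid.
(C) PPq → Pq (the dual of axiom 4) characterises the transitive frames. R is transitive — valid.
(D) Nq → Pq is axiom D; it is valid on a frame exactly when R is serial. R is not serial, so not valid.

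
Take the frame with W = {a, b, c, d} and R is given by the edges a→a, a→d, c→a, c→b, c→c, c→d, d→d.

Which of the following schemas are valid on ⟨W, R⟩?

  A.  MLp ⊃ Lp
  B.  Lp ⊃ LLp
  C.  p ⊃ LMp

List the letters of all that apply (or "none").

B

R is not symmetric: a R d but not d R a.
R is transitive: R is closed under composition.
R is not euclidean: a R d and a R a but not d R a.
(A) MLp ⊃ Lp is the dual of axiom 5; it is valid on a frame exactly when R is euclidean. R is not euclidean, so not valid.
(B) Lp ⊃ LLp (axiom 4) characterises the transitive frames. R is transitive — valid.
(C) p ⊃ LMp is axiom B, which corresponds to symmetry. R is not symmetric — not valid.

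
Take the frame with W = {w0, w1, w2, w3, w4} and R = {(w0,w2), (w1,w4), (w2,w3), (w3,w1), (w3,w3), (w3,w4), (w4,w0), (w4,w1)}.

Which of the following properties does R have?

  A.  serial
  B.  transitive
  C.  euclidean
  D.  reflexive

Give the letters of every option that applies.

(A) serial: every world has an R-successor.
(B) not transitive: w0 R w2 and w2 R w3 but not w0 R w3.
(C) not euclidean: w3 R w1 and w3 R w3 but not w1 R w3.
(D) not reflexive: not w0 R w0.

A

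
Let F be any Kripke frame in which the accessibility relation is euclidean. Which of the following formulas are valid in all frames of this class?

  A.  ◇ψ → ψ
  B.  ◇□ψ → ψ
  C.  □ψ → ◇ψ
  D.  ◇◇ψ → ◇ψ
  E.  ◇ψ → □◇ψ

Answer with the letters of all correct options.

(A) ◇ψ → ψ (the converse of T) corresponds to R being a subset of the identity. Such an R need not be a subset of the identity, so not valid.
(B) ◇□ψ → ψ (the dual of axiom B) characterises the symmetric frames. Such an R need not be symmetric — not valid.
(C) □ψ → ◇ψ (axiom D) characterises the serial frames. Such an R need not be serial — not valid.
(D) the dual of axiom 4: valid iff R is transitive. Such an R need not be transitive — not valid.
(E) ◇ψ → □◇ψ is axiom 5, which corresponds to the euclidean property. Every such R is euclidean — valid.

E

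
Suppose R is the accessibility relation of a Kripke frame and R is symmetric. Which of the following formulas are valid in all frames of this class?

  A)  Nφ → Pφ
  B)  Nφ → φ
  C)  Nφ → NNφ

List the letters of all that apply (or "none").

none

(A) axiom D: valid iff R is serial. Such an R need not be serial — not valid.
(B) Nφ → φ is axiom T; it is valid on a frame exactly when R is reflexive. Such an R need not be reflexive, so not valid.
(C) Nφ → NNφ (axiom 4) characterises the transitive frames. Such an R need not be transitive — not valid.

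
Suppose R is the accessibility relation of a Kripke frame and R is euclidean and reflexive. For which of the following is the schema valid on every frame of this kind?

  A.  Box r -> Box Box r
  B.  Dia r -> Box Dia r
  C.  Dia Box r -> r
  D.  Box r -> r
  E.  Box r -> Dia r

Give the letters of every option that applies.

A, B, C, D, E

A reflexive euclidean relation is also symmetric (from wRw and wRv the euclidean condition gives vRw) and hence transitive; it is an equivalence relation.
(A) Box r -> Box Box r is axiom 4, which corresponds to transitivity. Every such R is transitive — valid.
(B) Dia r -> Box Dia r is axiom 5; it is valid on a frame exactly when R is euclidean. Every such R is euclidean, so valid.
(C) Dia Box r -> r is the dual of axiom B; it is valid on a frame exactly when R is symmetric. Every such R is symmetric, so valid.
(D) Box r -> r (axiom T) characterises the reflexive frames. Every such R is reflexive — valid.
(E) axiom D: valid iff R is serial. Every such R is serial — valid.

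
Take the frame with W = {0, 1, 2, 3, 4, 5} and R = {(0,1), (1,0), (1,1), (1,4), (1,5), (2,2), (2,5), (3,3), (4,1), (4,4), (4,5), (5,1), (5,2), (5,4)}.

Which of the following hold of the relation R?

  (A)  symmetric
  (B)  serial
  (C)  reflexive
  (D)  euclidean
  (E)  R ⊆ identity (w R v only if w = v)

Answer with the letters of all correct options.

A, B

(A) symmetric: every R-edge is matched by its reverse.
(B) serial: every world has an R-successor.
(C) not reflexive: not 0 R 0.
(D) not euclidean: 1 R 0 and 1 R 4 but not 0 R 4.
(E) not ⊆ identity: 0 R 1 with 0 ≠ 1.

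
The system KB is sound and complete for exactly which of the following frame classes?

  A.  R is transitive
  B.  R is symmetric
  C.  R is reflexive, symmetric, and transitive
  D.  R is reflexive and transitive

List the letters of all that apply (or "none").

B

(A) this class determines K4, not KB.
(B) KB is sound and complete for exactly this class.
(C) this class determines S5, not KB.
(D) this class determines S4, not KB.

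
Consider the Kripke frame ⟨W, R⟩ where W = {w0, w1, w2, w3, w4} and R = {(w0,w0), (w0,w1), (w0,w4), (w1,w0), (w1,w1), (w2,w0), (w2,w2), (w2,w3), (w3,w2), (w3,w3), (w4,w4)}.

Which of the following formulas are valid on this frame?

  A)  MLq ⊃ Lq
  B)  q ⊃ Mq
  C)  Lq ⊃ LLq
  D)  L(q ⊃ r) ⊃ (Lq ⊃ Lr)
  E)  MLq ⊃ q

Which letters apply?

R is reflexive: each world relates to itself.
R is not symmetric: w0 R w4 but not w4 R w0.
R is not transitive: w1 R w0 and w0 R w4 but not w1 R w4.
R is not euclidean: w0 R w1 and w0 R w4 but not w1 R w4.
(A) MLq ⊃ Lq is the dual of axiom 5, which corresponds to the euclidean property. R is not euclidean — not valid.
(B) q ⊃ Mq is the dual of axiom T, which corresponds to reflexivity. R is reflexive — valid.
(C) axiom 4: valid iff R is transitive. R is not transitive — not valid.
(D) L(q ⊃ r) ⊃ (Lq ⊃ Lr) is axiom K, valid on every Kripke frame — valid.
(E) the dual of axiom B: valid iff R is symmetric. R is not symmetric — not valid.

B, D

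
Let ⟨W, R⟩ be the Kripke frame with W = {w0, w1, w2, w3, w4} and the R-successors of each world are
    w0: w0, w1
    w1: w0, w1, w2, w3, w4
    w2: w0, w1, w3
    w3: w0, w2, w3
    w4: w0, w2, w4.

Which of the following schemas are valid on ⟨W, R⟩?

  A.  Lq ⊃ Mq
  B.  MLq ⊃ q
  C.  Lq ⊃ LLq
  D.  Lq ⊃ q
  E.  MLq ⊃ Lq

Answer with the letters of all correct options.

A

R is not reflexive: not w2 R w2.
R is not symmetric: w1 R w3 but not w3 R w1.
R is not transitive: w0 R w1 and w1 R w2 but not w0 R w2.
R is not euclidean: w1 R w0 and w1 R w2 but not w0 R w2.
R is serial: every world has an R-successor.
(A) Lq ⊃ Mq (axiom D) characterises the serial frames. R is serial — valid.
(B) MLq ⊃ q (the dual of axiom B) characterises the symmetric frames. R is not symmetric — not valid.
(C) Lq ⊃ LLq (axiom 4) characterises the transitive frames. R is not transitive — not valid.
(D) Lq ⊃ q (axiom T) characterises the reflexive frames. R is not reflexive — not valid.
(E) MLq ⊃ Lq is the dual of axiom 5; it is valid on a frame exactly when R is euclidean. R is not euclidean, so not valid.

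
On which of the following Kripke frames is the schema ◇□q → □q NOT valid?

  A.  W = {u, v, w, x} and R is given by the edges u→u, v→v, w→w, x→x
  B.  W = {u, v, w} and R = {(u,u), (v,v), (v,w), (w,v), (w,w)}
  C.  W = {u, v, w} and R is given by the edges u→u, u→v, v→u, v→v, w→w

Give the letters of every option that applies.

The schema ◇□q → □q is the dual of axiom 5; it is valid on a frame iff R is euclidean.
(A) R is euclidean (any two R-successors of the same world are R-related), so the schema is valid here.
(B) R is euclidean (any two R-successors of the same world are R-related), so the schema is valid here.
(C) R is euclidean (any two R-successors of the same world are R-related), so the schema is valid here.

none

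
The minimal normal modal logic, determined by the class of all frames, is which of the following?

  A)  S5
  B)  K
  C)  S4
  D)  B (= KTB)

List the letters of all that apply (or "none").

B

(A) S5 is determined by the class of reflexive, symmetric, and transitive frames.
(B) K is determined by exactly this class.
(C) S4 is determined by the class of reflexive and transitive frames.
(D) B (= KTB) is determined by the class of reflexive and symmetric frames.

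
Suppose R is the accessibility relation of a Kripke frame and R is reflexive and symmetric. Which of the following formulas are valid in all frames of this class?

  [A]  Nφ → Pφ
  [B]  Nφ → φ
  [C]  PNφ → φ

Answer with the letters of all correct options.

Reflexive relations are serial.
(A) axiom D: valid iff R is serial. Every such R is serial — valid.
(B) Nφ → φ (axiom T) characterises the reflexive frames. Every such R is reflexive — valid.
(C) PNφ → φ is the dual of axiom B, which corresponds to symmetry. Every such R is symmetric — valid.

A, B, C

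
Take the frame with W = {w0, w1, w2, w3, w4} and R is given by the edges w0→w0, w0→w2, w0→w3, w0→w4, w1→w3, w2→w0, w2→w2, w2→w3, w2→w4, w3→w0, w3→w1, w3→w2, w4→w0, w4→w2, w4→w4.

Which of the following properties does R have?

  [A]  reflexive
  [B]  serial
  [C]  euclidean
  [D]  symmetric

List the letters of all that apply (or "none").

(A) not reflexive: not w1 R w1.
(B) serial: every world has an R-successor.
(C) not euclidean: w0 R w3 and w0 R w4 but not w3 R w4.
(D) symmetric: every R-edge is matched by its reverse.

B, D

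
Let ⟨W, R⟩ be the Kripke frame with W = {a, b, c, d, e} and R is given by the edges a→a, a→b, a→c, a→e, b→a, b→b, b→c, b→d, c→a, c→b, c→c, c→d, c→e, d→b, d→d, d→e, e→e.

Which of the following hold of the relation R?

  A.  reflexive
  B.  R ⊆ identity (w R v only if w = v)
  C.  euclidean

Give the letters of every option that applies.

(A) reflexive: each world relates to itself.
(B) not ⊆ identity: a R b with a ≠ b.
(C) not euclidean: a R b and a R e but not b R e.

A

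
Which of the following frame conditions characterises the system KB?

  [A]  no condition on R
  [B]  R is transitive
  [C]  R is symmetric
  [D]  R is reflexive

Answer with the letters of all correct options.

C

(A) this class determines K, not KB.
(B) this class determines K4, not KB.
(C) KB is sound and complete for exactly this class.
(D) this class determines T (= KT), not KB.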